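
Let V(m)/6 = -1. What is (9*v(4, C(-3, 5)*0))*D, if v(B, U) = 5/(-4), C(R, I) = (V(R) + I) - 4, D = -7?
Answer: 315/4 ≈ 78.750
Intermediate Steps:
V(m) = -6 (V(m) = 6*(-1) = -6)
C(R, I) = -10 + I (C(R, I) = (-6 + I) - 4 = -10 + I)
v(B, U) = -5/4 (v(B, U) = 5*(-¼) = -5/4)
(9*v(4, C(-3, 5)*0))*D = (9*(-5/4))*(-7) = -45/4*(-7) = 315/4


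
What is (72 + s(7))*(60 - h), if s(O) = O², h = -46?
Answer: 12826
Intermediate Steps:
(72 + s(7))*(60 - h) = (72 + 7²)*(60 - 1*(-46)) = (72 + 49)*(60 + 46) = 121*106 = 12826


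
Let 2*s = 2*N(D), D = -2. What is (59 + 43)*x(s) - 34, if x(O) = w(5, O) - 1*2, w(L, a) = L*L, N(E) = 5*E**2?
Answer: 2312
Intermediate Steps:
w(L, a) = L**2
s = 20 (s = (2*(5*(-2)**2))/2 = (2*(5*4))/2 = (2*20)/2 = (1/2)*40 = 20)
x(O) = 23 (x(O) = 5**2 - 1*2 = 25 - 2 = 23)
(59 + 43)*x(s) - 34 = (59 + 43)*23 - 34 = 102*23 - 34 = 2346 - 34 = 2312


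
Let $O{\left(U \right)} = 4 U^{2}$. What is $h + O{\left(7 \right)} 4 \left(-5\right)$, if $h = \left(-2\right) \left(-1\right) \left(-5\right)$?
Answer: $-3930$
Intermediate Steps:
$h = -10$ ($h = 2 \left(-5\right) = -10$)
$h + O{\left(7 \right)} 4 \left(-5\right) = -10 + 4 \cdot 7^{2} \cdot 4 \left(-5\right) = -10 + 4 \cdot 49 \left(-20\right) = -10 + 196 \left(-20\right) = -10 - 3920 = -3930$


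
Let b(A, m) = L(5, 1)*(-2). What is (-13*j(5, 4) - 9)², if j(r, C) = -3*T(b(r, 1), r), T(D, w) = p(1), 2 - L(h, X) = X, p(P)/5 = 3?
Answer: 331776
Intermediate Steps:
p(P) = 15 (p(P) = 5*3 = 15)
L(h, X) = 2 - X
b(A, m) = -2 (b(A, m) = (2 - 1*1)*(-2) = (2 - 1)*(-2) = 1*(-2) = -2)
T(D, w) = 15
j(r, C) = -45 (j(r, C) = -3*15 = -45)
(-13*j(5, 4) - 9)² = (-13*(-45) - 9)² = (585 - 9)² = 576² = 331776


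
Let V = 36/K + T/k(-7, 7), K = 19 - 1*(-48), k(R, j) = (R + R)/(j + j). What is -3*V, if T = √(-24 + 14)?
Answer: -108/67 + 3*I*√10 ≈ -1.6119 + 9.4868*I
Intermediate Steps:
k(R, j) = R/j (k(R, j) = (2*R)/((2*j)) = (2*R)*(1/(2*j)) = R/j)
K = 67 (K = 19 + 48 = 67)
T = I*√10 (T = √(-10) = I*√10 ≈ 3.1623*I)
V = 36/67 - I*√10 (V = 36/67 + (I*√10)/((-7/7)) = 36*(1/67) + (I*√10)/((-7*⅐)) = 36/67 + (I*√10)/(-1) = 36/67 + (I*√10)*(-1) = 36/67 - I*√10 ≈ 0.53731 - 3.1623*I)
-3*V = -3*(36/67 - I*√10) = -108/67 + 3*I*√10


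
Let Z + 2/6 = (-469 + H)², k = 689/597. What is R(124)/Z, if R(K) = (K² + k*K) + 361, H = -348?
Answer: 9480425/398490734 ≈ 0.023791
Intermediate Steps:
k = 689/597 (k = 689*(1/597) = 689/597 ≈ 1.1541)
R(K) = 361 + K² + 689*K/597 (R(K) = (K² + 689*K/597) + 361 = 361 + K² + 689*K/597)
Z = 2002466/3 (Z = -⅓ + (-469 - 348)² = -⅓ + (-817)² = -⅓ + 667489 = 2002466/3 ≈ 6.6749e+5)
R(124)/Z = (361 + 124² + (689/597)*124)/(2002466/3) = (361 + 15376 + 85436/597)*(3/2002466) = (9480425/597)*(3/2002466) = 9480425/398490734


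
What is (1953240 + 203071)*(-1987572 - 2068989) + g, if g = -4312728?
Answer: -8747211419199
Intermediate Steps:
(1953240 + 203071)*(-1987572 - 2068989) + g = (1953240 + 203071)*(-1987572 - 2068989) - 4312728 = 2156311*(-4056561) - 4312728 = -8747207106471 - 4312728 = -8747211419199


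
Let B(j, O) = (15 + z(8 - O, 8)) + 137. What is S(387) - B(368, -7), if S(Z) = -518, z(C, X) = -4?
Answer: -666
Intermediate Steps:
B(j, O) = 148 (B(j, O) = (15 - 4) + 137 = 11 + 137 = 148)
S(387) - B(368, -7) = -518 - 1*148 = -518 - 148 = -666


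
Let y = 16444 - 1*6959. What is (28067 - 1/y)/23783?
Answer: 266215494/225581755 ≈ 1.1801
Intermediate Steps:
y = 9485 (y = 16444 - 6959 = 9485)
(28067 - 1/y)/23783 = (28067 - 1/9485)/23783 = (28067 - 1*1/9485)*(1/23783) = (28067 - 1/9485)*(1/23783) = (266215494/9485)*(1/23783) = 266215494/225581755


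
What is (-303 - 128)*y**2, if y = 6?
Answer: -15516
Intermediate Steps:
(-303 - 128)*y**2 = (-303 - 128)*6**2 = -431*36 = -15516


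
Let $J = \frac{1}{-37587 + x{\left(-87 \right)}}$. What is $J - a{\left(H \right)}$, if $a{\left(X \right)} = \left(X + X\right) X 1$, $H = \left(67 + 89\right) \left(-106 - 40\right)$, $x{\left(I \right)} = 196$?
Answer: $- \frac{38792876533633}{37391} \approx -1.0375 \cdot 10^{9}$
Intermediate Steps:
$H = -22776$ ($H = 156 \left(-146\right) = -22776$)
$a{\left(X \right)} = 2 X^{2}$ ($a{\left(X \right)} = 2 X X = 2 X^{2}$)
$J = - \frac{1}{37391}$ ($J = \frac{1}{-37587 + 196} = \frac{1}{-37391} = - \frac{1}{37391} \approx -2.6744 \cdot 10^{-5}$)
$J - a{\left(H \right)} = - \frac{1}{37391} - 2 \left(-22776\right)^{2} = - \frac{1}{37391} - 2 \cdot 518746176 = - \frac{1}{37391} - 1037492352 = - \frac{38792876533633}{37391}$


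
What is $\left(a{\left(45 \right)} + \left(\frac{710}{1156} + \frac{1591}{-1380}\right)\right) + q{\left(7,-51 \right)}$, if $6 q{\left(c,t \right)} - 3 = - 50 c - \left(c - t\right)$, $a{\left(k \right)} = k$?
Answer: $- \frac{9188299}{398820} \approx -23.039$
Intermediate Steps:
$q{\left(c,t \right)} = \frac{1}{2} - \frac{17 c}{2} + \frac{t}{6}$ ($q{\left(c,t \right)} = \frac{1}{2} + \frac{- 50 c - \left(c - t\right)}{6} = \frac{1}{2} + \frac{t - 51 c}{6} = \frac{1}{2} - \left(- \frac{t}{6} + \frac{17 c}{2}\right) = \frac{1}{2} - \frac{17 c}{2} + \frac{t}{6}$)
$\left(a{\left(45 \right)} + \left(\frac{710}{1156} + \frac{1591}{-1380}\right)\right) + q{\left(7,-51 \right)} = \left(45 + \left(\frac{710}{1156} + \frac{1591}{-1380}\right)\right) + \left(\frac{1}{2} - \frac{119}{2} + \frac{1}{6} \left(-51\right)\right) = \left(45 + \left(710 \cdot \frac{1}{1156} + 1591 \left(- \frac{1}{1380}\right)\right)\right) - \frac{135}{2} = \left(45 + \left(\frac{355}{578} - \frac{1591}{1380}\right)\right) - \frac{135}{2} = \left(45 - \frac{214849}{398820}\right) - \frac{135}{2} = \frac{17732051}{398820} - \frac{135}{2} = - \frac{9188299}{398820}$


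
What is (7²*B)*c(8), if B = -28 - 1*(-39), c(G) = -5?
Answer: -2695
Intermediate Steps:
B = 11 (B = -28 + 39 = 11)
(7²*B)*c(8) = (7²*11)*(-5) = (49*11)*(-5) = 539*(-5) = -2695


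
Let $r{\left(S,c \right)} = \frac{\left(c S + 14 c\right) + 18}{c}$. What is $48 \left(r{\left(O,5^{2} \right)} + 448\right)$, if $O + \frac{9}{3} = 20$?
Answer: $\frac{575664}{25} \approx 23027.0$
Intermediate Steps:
$O = 17$ ($O = -3 + 20 = 17$)
$r{\left(S,c \right)} = \frac{18 + 14 c + S c}{c}$ ($r{\left(S,c \right)} = \frac{\left(S c + 14 c\right) + 18}{c} = \frac{\left(14 c + S c\right) + 18}{c} = \frac{18 + 14 c + S c}{c}$)
$48 \left(r{\left(O,5^{2} \right)} + 448\right) = 48 \left(\left(14 + 17 + \frac{18}{5^{2}}\right) + 448\right) = 48 \left(\left(14 + 17 + \frac{18}{25}\right) + 448\right) = 48 \left(\frac{793}{25} + 448\right) = 48 \cdot \frac{11993}{25} = \frac{575664}{25}$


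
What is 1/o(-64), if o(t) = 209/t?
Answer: -64/209 ≈ -0.30622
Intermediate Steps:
1/o(-64) = 1/(209/(-64)) = 1/(209*(-1/64)) = 1/(-209/64) = -64/209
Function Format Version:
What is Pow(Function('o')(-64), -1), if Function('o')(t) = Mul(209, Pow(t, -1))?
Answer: Rational(-64, 209) ≈ -0.30622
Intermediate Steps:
Pow(Function('o')(-64), -1) = Pow(Mul(209, Pow(-64, -1)), -1) = Pow(Mul(209, Rational(-1, 64)), -1) = Pow(Rational(-209, 64), -1) = Rational(-64, 209)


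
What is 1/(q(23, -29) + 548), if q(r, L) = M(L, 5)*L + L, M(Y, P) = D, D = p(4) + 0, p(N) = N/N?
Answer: 1/490 ≈ 0.0020408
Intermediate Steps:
p(N) = 1
D = 1 (D = 1 + 0 = 1)
M(Y, P) = 1
q(r, L) = 2*L (q(r, L) = 1*L + L = L + L = 2*L)
1/(q(23, -29) + 548) = 1/(2*(-29) + 548) = 1/(-58 + 548) = 1/490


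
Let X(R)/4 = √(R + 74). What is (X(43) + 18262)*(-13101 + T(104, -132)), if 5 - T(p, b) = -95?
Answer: -237424262 - 156012*√13 ≈ -2.3799e+8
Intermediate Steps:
T(p, b) = 100 (T(p, b) = 5 - 1*(-95) = 5 + 95 = 100)
X(R) = 4*√(74 + R) (X(R) = 4*√(R + 74) = 4*√(74 + R))
(X(43) + 18262)*(-13101 + T(104, -132)) = (4*√(74 + 43) + 18262)*(-13101 + 100) = (4*√117 + 18262)*(-13001) = (4*(3*√13) + 18262)*(-13001) = (12*√13 + 18262)*(-13001) = (18262 + 12*√13)*(-13001) = -237424262 - 156012*√13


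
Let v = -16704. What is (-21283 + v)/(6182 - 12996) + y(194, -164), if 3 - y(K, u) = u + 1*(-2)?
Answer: 1189553/6814 ≈ 174.57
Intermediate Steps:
y(K, u) = 5 - u (y(K, u) = 3 - (u + 1*(-2)) = 3 - (u - 2) = 3 - (-2 + u) = 3 + (2 - u) = 5 - u)
(-21283 + v)/(6182 - 12996) + y(194, -164) = (-21283 - 16704)/(6182 - 12996) + (5 - 1*(-164)) = -37987/(-6814) + (5 + 164) = -37987*(-1/6814) + 169 = 37987/6814 + 169 = 1189553/6814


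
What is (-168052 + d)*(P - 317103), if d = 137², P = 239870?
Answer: 11529573939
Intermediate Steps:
d = 18769
(-168052 + d)*(P - 317103) = (-168052 + 18769)*(239870 - 317103) = -149283*(-77233) = 11529573939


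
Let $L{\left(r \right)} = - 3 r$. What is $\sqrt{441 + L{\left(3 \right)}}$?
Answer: $12 \sqrt{3} \approx 20.785$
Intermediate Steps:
$\sqrt{441 + L{\left(3 \right)}} = \sqrt{441 - 9} = \sqrt{432} = 12 \sqrt{3}$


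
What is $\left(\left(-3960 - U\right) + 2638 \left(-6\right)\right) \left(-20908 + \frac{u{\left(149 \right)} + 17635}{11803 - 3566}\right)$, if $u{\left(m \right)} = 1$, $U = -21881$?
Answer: $- \frac{360417865080}{8237} \approx -4.3756 \cdot 10^{7}$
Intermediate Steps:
$\left(\left(-3960 - U\right) + 2638 \left(-6\right)\right) \left(-20908 + \frac{u{\left(149 \right)} + 17635}{11803 - 3566}\right) = \left(\left(-3960 - -21881\right) + 2638 \left(-6\right)\right) \left(-20908 + \frac{1 + 17635}{11803 - 3566}\right) = \left(\left(-3960 + 21881\right) - 15828\right) \left(-20908 + \frac{17636}{8237}\right) = \left(17921 - 15828\right) \left(-20908 + 17636 \cdot \frac{1}{8237}\right) = 2093 \left(-20908 + \frac{17636}{8237}\right) = 2093 \left(- \frac{172201560}{8237}\right) = - \frac{360417865080}{8237}$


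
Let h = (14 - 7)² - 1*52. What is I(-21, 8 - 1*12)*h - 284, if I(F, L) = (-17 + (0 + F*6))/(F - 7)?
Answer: -8381/28 ≈ -299.32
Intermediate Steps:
h = -3 (h = 7² - 52 = 49 - 52 = -3)
I(F, L) = (-17 + 6*F)/(-7 + F) (I(F, L) = (-17 + (0 + 6*F))/(-7 + F) = (-17 + 6*F)/(-7 + F))
I(-21, 8 - 1*12)*h - 284 = ((-17 + 6*(-21))/(-7 - 21))*(-3) - 284 = ((-17 - 126)/(-28))*(-3) - 284 = -1/28*(-143)*(-3) - 284 = (143/28)*(-3) - 284 = -429/28 - 284 = -8381/28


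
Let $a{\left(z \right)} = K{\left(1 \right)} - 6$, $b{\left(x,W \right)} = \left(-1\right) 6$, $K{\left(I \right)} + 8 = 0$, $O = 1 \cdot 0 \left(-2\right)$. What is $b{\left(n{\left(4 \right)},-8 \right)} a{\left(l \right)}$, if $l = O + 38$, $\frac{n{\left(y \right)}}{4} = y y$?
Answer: $84$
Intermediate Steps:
$n{\left(y \right)} = 4 y^{2}$ ($n{\left(y \right)} = 4 y y = 4 y^{2}$)
$O = 0$ ($O = 0 \left(-2\right) = 0$)
$K{\left(I \right)} = -8$ ($K{\left(I \right)} = -8 + 0 = -8$)
$b{\left(x,W \right)} = -6$
$l = 38$ ($l = 0 + 38 = 38$)
$a{\left(z \right)} = -14$ ($a{\left(z \right)} = -8 - 6 = -14$)
$b{\left(n{\left(4 \right)},-8 \right)} a{\left(l \right)} = \left(-6\right) \left(-14\right) = 84$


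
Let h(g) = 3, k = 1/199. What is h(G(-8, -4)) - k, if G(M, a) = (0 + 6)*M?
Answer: 596/199 ≈ 2.9950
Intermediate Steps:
G(M, a) = 6*M
k = 1/199 ≈ 0.0050251
h(G(-8, -4)) - k = 3 - 1*1/199 = 3 - 1/199 = 596/199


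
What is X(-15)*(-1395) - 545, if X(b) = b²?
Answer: -314420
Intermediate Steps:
X(-15)*(-1395) - 545 = (-15)²*(-1395) - 545 = 225*(-1395) - 545 = -313875 - 545 = -314420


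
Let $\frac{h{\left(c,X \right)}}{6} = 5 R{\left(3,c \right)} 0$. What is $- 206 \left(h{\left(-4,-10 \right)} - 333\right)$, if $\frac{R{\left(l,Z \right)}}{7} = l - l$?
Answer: $68598$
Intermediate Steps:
$R{\left(l,Z \right)} = 0$ ($R{\left(l,Z \right)} = 7 \left(l - l\right) = 7 \cdot 0 = 0$)
$h{\left(c,X \right)} = 0$ ($h{\left(c,X \right)} = 6 \cdot 5 \cdot 0 \cdot 0 = 6 \cdot 0 \cdot 0 = 6 \cdot 0 = 0$)
$- 206 \left(h{\left(-4,-10 \right)} - 333\right) = - 206 \left(0 - 333\right) = \left(-206\right) \left(-333\right) = 68598$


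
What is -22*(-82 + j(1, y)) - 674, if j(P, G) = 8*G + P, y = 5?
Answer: 228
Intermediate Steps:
j(P, G) = P + 8*G
-22*(-82 + j(1, y)) - 674 = -22*(-82 + (1 + 8*5)) - 674 = -22*(-82 + (1 + 40)) - 674 = -22*(-82 + 41) - 674 = -22*(-41) - 674 = 902 - 674 = 228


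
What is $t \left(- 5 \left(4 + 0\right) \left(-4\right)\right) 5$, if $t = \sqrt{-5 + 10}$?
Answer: $400 \sqrt{5} \approx 894.43$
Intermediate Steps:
$t = \sqrt{5} \approx 2.2361$
$t \left(- 5 \left(4 + 0\right) \left(-4\right)\right) 5 = \sqrt{5} \left(- 5 \left(4 + 0\right) \left(-4\right)\right) 5 = \sqrt{5} \left(- 5 \cdot 4 \left(-4\right)\right) 5 = \sqrt{5} \left(\left(-5\right) \left(-16\right)\right) 5 = \sqrt{5} \cdot 80 \cdot 5 = 80 \sqrt{5} \cdot 5 = 400 \sqrt{5}$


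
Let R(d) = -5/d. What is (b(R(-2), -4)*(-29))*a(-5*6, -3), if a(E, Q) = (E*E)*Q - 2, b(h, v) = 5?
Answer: 391790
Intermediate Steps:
a(E, Q) = -2 + Q*E² (a(E, Q) = E²*Q - 2 = Q*E² - 2 = -2 + Q*E²)
(b(R(-2), -4)*(-29))*a(-5*6, -3) = (5*(-29))*(-2 - 3*(-5*6)²) = -145*(-2 - 3*(-30)²) = -145*(-2 - 3*900) = -145*(-2 - 2700) = -145*(-2702) = 391790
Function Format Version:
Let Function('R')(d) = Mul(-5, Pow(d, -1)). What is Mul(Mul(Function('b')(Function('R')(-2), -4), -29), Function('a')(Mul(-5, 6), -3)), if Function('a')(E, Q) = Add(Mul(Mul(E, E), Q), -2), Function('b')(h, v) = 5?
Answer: 391790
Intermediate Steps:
Function('a')(E, Q) = Add(-2, Mul(Q, Pow(E, 2))) (Function('a')(E, Q) = Add(Mul(Pow(E, 2), Q), -2) = Add(Mul(Q, Pow(E, 2)), -2) = Add(-2, Mul(Q, Pow(E, 2))))
Mul(Mul(Function('b')(Function('R')(-2), -4), -29), Function('a')(Mul(-5, 6), -3)) = Mul(Mul(5, -29), Add(-2, Mul(-3, Pow(Mul(-5, 6), 2)))) = Mul(-145, Add(-2, Mul(-3, Pow(-30, 2)))) = Mul(-145, Add(-2, Mul(-3, 900))) = Mul(-145, Add(-2, -2700)) = Mul(-145, -2702) = 391790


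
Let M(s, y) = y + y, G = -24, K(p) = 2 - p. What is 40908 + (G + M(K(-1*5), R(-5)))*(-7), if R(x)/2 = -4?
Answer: 41188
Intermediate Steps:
R(x) = -8 (R(x) = 2*(-4) = -8)
M(s, y) = 2*y
40908 + (G + M(K(-1*5), R(-5)))*(-7) = 40908 + (-24 + 2*(-8))*(-7) = 40908 + (-24 - 16)*(-7) = 40908 - 40*(-7) = 40908 + 280 = 41188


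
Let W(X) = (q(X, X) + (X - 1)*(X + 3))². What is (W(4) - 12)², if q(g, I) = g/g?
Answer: 222784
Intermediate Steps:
q(g, I) = 1
W(X) = (1 + (-1 + X)*(3 + X))² (W(X) = (1 + (X - 1)*(X + 3))² = (1 + (-1 + X)*(3 + X))²)
(W(4) - 12)² = ((-2 + 4² + 2*4)² - 12)² = ((-2 + 16 + 8)² - 12)² = (22² - 12)² = (484 - 12)² = 472² = 222784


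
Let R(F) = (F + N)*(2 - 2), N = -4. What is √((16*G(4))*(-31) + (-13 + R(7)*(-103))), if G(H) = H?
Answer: I*√1997 ≈ 44.688*I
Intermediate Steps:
R(F) = 0 (R(F) = (F - 4)*(2 - 2) = (-4 + F)*0 = 0)
√((16*G(4))*(-31) + (-13 + R(7)*(-103))) = √((16*4)*(-31) + (-13 + 0*(-103))) = √(64*(-31) + (-13 + 0)) = √(-1984 - 13) = √(-1997) = I*√1997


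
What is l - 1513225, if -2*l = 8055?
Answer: -3034505/2 ≈ -1.5173e+6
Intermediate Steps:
l = -8055/2 (l = -½*8055 = -8055/2 ≈ -4027.5)
l - 1513225 = -8055/2 - 1513225 = -3034505/2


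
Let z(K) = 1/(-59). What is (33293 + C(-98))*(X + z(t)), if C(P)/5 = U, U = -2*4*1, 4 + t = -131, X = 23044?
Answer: 45210612535/59 ≈ 7.6628e+8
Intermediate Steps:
t = -135 (t = -4 - 131 = -135)
z(K) = -1/59
U = -8 (U = -8*1 = -8)
C(P) = -40 (C(P) = 5*(-8) = -40)
(33293 + C(-98))*(X + z(t)) = (33293 - 40)*(23044 - 1/59) = 33253*(1359595/59) = 45210612535/59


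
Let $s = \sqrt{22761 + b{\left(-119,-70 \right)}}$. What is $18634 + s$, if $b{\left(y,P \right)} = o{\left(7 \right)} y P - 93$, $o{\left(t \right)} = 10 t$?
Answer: $18634 + 2 \sqrt{151442} \approx 19412.0$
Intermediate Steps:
$b{\left(y,P \right)} = -93 + 70 P y$ ($b{\left(y,P \right)} = 10 \cdot 7 y P - 93 = 70 y P - 93 = 70 P y - 93 = -93 + 70 P y$)
$s = 2 \sqrt{151442}$ ($s = \sqrt{22761 - \left(93 + 4900 \left(-119\right)\right)} = \sqrt{22761 + \left(-93 + 583100\right)} = \sqrt{22761 + 583007} = \sqrt{605768} = 2 \sqrt{151442} \approx 778.31$)
$18634 + s = 18634 + 2 \sqrt{151442}$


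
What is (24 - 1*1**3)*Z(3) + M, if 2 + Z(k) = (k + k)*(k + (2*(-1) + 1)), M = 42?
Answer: 272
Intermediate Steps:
Z(k) = -2 + 2*k*(-1 + k) (Z(k) = -2 + (k + k)*(k + (2*(-1) + 1)) = -2 + (2*k)*(k + (-2 + 1)) = -2 + (2*k)*(k - 1) = -2 + (2*k)*(-1 + k) = -2 + 2*k*(-1 + k))
(24 - 1*1**3)*Z(3) + M = (24 - 1*1**3)*(-2 - 2*3 + 2*3**2) + 42 = (24 - 1*1)*(-2 - 6 + 2*9) + 42 = (24 - 1)*(-2 - 6 + 18) + 42 = 23*10 + 42 = 230 + 42 = 272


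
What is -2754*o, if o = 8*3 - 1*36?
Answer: 33048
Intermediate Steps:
o = -12 (o = 24 - 36 = -12)
-2754*o = -2754*(-12) = 33048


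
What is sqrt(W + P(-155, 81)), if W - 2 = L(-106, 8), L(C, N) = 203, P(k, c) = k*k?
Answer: sqrt(24230) ≈ 155.66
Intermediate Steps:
P(k, c) = k**2
W = 205 (W = 2 + 203 = 205)
sqrt(W + P(-155, 81)) = sqrt(205 + (-155)**2) = sqrt(205 + 24025) = sqrt(24230)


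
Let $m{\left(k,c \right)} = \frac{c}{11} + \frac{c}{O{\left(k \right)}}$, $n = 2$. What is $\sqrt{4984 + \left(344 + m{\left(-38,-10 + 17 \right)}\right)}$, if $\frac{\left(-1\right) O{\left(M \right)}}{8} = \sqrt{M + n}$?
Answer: $\frac{\sqrt{92846160 + 2541 i}}{132} \approx 72.998 + 0.00099889 i$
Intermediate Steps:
$O{\left(M \right)} = - 8 \sqrt{2 + M}$ ($O{\left(M \right)} = - 8 \sqrt{M + 2} = - 8 \sqrt{2 + M}$)
$m{\left(k,c \right)} = \frac{c}{11} - \frac{c}{8 \sqrt{2 + k}}$ ($m{\left(k,c \right)} = \frac{c}{11} + \frac{c}{\left(-8\right) \sqrt{2 + k}} = c \frac{1}{11} + c \left(- \frac{1}{8 \sqrt{2 + k}}\right) = \frac{c}{11} - \frac{c}{8 \sqrt{2 + k}}$)
$\sqrt{4984 + \left(344 + m{\left(-38,-10 + 17 \right)}\right)} = \sqrt{4984 + \left(344 + \left(\frac{-10 + 17}{11} - \frac{-10 + 17}{8 \sqrt{2 - 38}}\right)\right)} = \sqrt{4984 + \left(344 + \left(\frac{1}{11} \cdot 7 - \frac{7}{8 \cdot 6 i}\right)\right)} = \sqrt{4984 + \left(344 + \left(\frac{7}{11} - \frac{7 \left(- \frac{i}{6}\right)}{8}\right)\right)} = \sqrt{4984 + \left(344 + \left(\frac{7}{11} + \frac{7 i}{48}\right)\right)} = \sqrt{4984 + \left(\frac{3791}{11} + \frac{7 i}{48}\right)} = \sqrt{\frac{58615}{11} + \frac{7 i}{48}}$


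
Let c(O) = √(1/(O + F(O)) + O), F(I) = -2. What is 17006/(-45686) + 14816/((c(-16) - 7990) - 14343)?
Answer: -212389265995045/205078338723313 - 755616*I*√2/8977732291 ≈ -1.0357 - 0.00011903*I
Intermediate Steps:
c(O) = √(O + 1/(-2 + O)) (c(O) = √(1/(O - 2) + O) = √(1/(-2 + O) + O) = √(O + 1/(-2 + O)))
17006/(-45686) + 14816/((c(-16) - 7990) - 14343) = 17006/(-45686) + 14816/((√((1 - 16*(-2 - 16))/(-2 - 16)) - 7990) - 14343) = 17006*(-1/45686) + 14816/((√((1 - 16*(-18))/(-18)) - 7990) - 14343) = -8503/22843 + 14816/((√(-(1 + 288)/18) - 7990) - 14343) = -8503/22843 + 14816/((√(-1/18*289) - 7990) - 14343) = -8503/22843 + 14816/((√(-289/18) - 7990) - 14343) = -8503/22843 + 14816/((17*I*√2/6 - 7990) - 14343) = -8503/22843 + 14816/((-7990 + 17*I*√2/6) - 14343) = -8503/22843 + 14816/(-22333 + 17*I*√2/6)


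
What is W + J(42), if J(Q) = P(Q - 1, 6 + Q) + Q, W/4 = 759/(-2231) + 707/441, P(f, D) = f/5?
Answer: 1688221/30555 ≈ 55.252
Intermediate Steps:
P(f, D) = f/5 (P(f, D) = f*(⅕) = f/5)
W = 30872/6111 (W = 4*(759/(-2231) + 707/441) = 4*(759*(-1/2231) + 707*(1/441)) = 4*(-33/97 + 101/63) = 4*(7718/6111) = 30872/6111 ≈ 5.0519)
J(Q) = -⅕ + 6*Q/5 (J(Q) = (Q - 1)/5 + Q = (-1 + Q)/5 + Q = (-⅕ + Q/5) + Q = -⅕ + 6*Q/5)
W + J(42) = 30872/6111 + (-⅕ + (6/5)*42) = 30872/6111 + (-⅕ + 252/5) = 30872/6111 + 251/5 = 1688221/30555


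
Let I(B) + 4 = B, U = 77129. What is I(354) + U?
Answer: 77479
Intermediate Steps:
I(B) = -4 + B
I(354) + U = (-4 + 354) + 77129 = 350 + 77129 = 77479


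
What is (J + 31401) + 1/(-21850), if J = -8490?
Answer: 500605349/21850 ≈ 22911.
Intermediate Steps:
(J + 31401) + 1/(-21850) = (-8490 + 31401) + 1/(-21850) = 22911 - 1/21850 = 500605349/21850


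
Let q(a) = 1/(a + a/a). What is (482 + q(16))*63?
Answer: 516285/17 ≈ 30370.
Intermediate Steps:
q(a) = 1/(1 + a) (q(a) = 1/(a + 1) = 1/(1 + a))
(482 + q(16))*63 = (482 + 1/(1 + 16))*63 = (482 + 1/17)*63 = (8195/17)*63 = 516285/17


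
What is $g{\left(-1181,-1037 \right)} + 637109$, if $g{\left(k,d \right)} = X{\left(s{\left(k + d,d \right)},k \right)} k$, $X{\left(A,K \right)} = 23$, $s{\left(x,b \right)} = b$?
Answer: $609946$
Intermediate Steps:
$g{\left(k,d \right)} = 23 k$
$g{\left(-1181,-1037 \right)} + 637109 = 23 \left(-1181\right) + 637109 = -27163 + 637109 = 609946$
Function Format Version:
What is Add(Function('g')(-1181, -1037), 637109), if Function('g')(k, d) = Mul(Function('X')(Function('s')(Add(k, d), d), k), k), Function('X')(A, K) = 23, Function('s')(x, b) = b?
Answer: 609946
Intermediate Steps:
Function('g')(k, d) = Mul(23, k)
Add(Function('g')(-1181, -1037), 637109) = Add(Mul(23, -1181), 637109) = Add(-27163, 637109) = 609946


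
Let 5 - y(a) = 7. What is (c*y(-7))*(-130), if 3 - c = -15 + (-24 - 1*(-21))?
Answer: 5460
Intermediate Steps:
y(a) = -2 (y(a) = 5 - 1*7 = 5 - 7 = -2)
c = 21 (c = 3 - (-15 + (-24 - 1*(-21))) = 3 - (-15 + (-24 + 21)) = 3 - (-15 - 3) = 3 - 1*(-18) = 3 + 18 = 21)
(c*y(-7))*(-130) = (21*(-2))*(-130) = -42*(-130) = 5460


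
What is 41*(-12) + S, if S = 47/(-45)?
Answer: -22187/45 ≈ -493.04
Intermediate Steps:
S = -47/45 (S = 47*(-1/45) = -47/45 ≈ -1.0444)
41*(-12) + S = 41*(-12) - 47/45 = -492 - 47/45 = -22187/45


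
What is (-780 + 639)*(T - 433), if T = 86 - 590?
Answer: 132117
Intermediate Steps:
T = -504
(-780 + 639)*(T - 433) = (-780 + 639)*(-504 - 433) = -141*(-937) = 132117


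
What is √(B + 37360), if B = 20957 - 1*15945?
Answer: 6*√1177 ≈ 205.84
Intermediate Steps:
B = 5012 (B = 20957 - 15945 = 5012)
√(B + 37360) = √(5012 + 37360) = √42372 = 6*√1177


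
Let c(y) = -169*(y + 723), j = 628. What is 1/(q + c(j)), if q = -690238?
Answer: -1/918557 ≈ -1.0887e-6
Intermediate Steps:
c(y) = -122187 - 169*y (c(y) = -169*(723 + y) = -122187 - 169*y)
1/(q + c(j)) = 1/(-690238 + (-122187 - 169*628)) = 1/(-690238 + (-122187 - 106132)) = 1/(-690238 - 228319) = 1/(-918557) = -1/918557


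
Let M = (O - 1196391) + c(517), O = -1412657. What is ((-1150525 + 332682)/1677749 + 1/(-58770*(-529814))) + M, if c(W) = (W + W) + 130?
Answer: -136236808251582623382271/52240353783476220 ≈ -2.6079e+6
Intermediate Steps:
c(W) = 130 + 2*W (c(W) = 2*W + 130 = 130 + 2*W)
M = -2607884 (M = (-1412657 - 1196391) + (130 + 2*517) = -2609048 + (130 + 1034) = -2609048 + 1164 = -2607884)
((-1150525 + 332682)/1677749 + 1/(-58770*(-529814))) + M = ((-1150525 + 332682)/1677749 + 1/(-58770*(-529814))) - 2607884 = (-817843*1/1677749 - 1/58770*(-1/529814)) - 2607884 = (-817843/1677749 + 1/31137168780) - 2607884 = -25465315524863791/52240353783476220 - 2607884 = -136236808251582623382271/52240353783476220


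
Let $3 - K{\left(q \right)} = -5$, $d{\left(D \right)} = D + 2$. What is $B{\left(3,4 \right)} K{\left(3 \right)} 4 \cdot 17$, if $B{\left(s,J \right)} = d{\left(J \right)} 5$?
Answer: $16320$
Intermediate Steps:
$d{\left(D \right)} = 2 + D$
$K{\left(q \right)} = 8$ ($K{\left(q \right)} = 3 - -5 = 3 + 5 = 8$)
$B{\left(s,J \right)} = 10 + 5 J$ ($B{\left(s,J \right)} = \left(2 + J\right) 5 = 10 + 5 J$)
$B{\left(3,4 \right)} K{\left(3 \right)} 4 \cdot 17 = \left(10 + 5 \cdot 4\right) 8 \cdot 4 \cdot 17 = \left(10 + 20\right) 32 \cdot 17 = 30 \cdot 32 \cdot 17 = 960 \cdot 17 = 16320$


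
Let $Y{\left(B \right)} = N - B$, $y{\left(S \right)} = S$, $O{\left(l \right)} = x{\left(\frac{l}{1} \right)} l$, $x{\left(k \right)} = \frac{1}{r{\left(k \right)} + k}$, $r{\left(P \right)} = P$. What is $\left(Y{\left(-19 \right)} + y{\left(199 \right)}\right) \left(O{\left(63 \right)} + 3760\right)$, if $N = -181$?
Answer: $\frac{278277}{2} \approx 1.3914 \cdot 10^{5}$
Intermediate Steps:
$x{\left(k \right)} = \frac{1}{2 k}$ ($x{\left(k \right)} = \frac{1}{k + k} = \frac{1}{2 k}$)
$O{\left(l \right)} = \frac{1}{2}$ ($O{\left(l \right)} = \frac{1}{2 \frac{l}{1}} l = \frac{1}{2 l 1} l = \frac{1}{2 l} l = \frac{1}{2}$)
$Y{\left(B \right)} = -181 - B$
$\left(Y{\left(-19 \right)} + y{\left(199 \right)}\right) \left(O{\left(63 \right)} + 3760\right) = \left(\left(-181 - -19\right) + 199\right) \left(\frac{1}{2} + 3760\right) = \left(\left(-181 + 19\right) + 199\right) \frac{7521}{2} = \left(-162 + 199\right) \frac{7521}{2} = 37 \cdot \frac{7521}{2} = \frac{278277}{2}$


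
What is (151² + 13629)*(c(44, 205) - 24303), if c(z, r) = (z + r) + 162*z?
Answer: -616614180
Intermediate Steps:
c(z, r) = r + 163*z (c(z, r) = (r + z) + 162*z = r + 163*z)
(151² + 13629)*(c(44, 205) - 24303) = (151² + 13629)*((205 + 163*44) - 24303) = (22801 + 13629)*((205 + 7172) - 24303) = 36430*(7377 - 24303) = 36430*(-16926) = -616614180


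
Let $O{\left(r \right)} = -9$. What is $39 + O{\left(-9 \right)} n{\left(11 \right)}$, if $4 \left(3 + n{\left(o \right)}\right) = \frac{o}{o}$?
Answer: $\frac{255}{4} \approx 63.75$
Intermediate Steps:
$n{\left(o \right)} = - \frac{11}{4}$ ($n{\left(o \right)} = -3 + \frac{o \frac{1}{o}}{4} = -3 + \frac{1}{4} \cdot 1 = -3 + \frac{1}{4} = - \frac{11}{4}$)
$39 + O{\left(-9 \right)} n{\left(11 \right)} = 39 - - \frac{99}{4} = 39 + \frac{99}{4} = \frac{255}{4}$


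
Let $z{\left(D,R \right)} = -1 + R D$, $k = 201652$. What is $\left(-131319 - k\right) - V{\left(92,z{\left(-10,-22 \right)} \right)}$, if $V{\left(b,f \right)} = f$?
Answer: $-333190$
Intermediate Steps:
$z{\left(D,R \right)} = -1 + D R$
$\left(-131319 - k\right) - V{\left(92,z{\left(-10,-22 \right)} \right)} = \left(-131319 - 201652\right) - \left(-1 - -220\right) = \left(-131319 - 201652\right) - \left(-1 + 220\right) = -332971 - 219 = -333190$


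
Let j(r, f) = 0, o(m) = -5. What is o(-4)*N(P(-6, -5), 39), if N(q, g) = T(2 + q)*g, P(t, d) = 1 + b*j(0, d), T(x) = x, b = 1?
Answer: -585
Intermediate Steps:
P(t, d) = 1 (P(t, d) = 1 + 1*0 = 1 + 0 = 1)
N(q, g) = g*(2 + q) (N(q, g) = (2 + q)*g = g*(2 + q))
o(-4)*N(P(-6, -5), 39) = -195*(2 + 1) = -195*3 = -5*117 = -585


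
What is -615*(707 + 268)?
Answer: -599625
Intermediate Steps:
-615*(707 + 268) = -615*975 = -599625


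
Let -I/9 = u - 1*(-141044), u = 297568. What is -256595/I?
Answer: 256595/3947508 ≈ 0.065002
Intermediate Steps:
I = -3947508 (I = -9*(297568 - 1*(-141044)) = -9*(297568 + 141044) = -9*438612 = -3947508)
-256595/I = -256595/(-3947508) = -256595*(-1/3947508) = 256595/3947508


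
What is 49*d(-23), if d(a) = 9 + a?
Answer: -686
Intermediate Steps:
49*d(-23) = 49*(9 - 23) = 49*(-14) = -686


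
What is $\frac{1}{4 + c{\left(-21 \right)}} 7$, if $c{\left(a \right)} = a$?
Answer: $- \frac{7}{17} \approx -0.41176$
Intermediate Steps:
$\frac{1}{4 + c{\left(-21 \right)}} 7 = \frac{1}{4 - 21} \cdot 7 = \frac{1}{-17} \cdot 7 = \left(- \frac{1}{17}\right) 7 = - \frac{7}{17}$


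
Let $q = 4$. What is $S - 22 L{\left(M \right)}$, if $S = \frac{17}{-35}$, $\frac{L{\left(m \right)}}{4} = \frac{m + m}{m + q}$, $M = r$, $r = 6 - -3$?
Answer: $- \frac{55661}{455} \approx -122.33$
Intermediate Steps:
$r = 9$ ($r = 6 + 3 = 9$)
$M = 9$
$L{\left(m \right)} = \frac{8 m}{4 + m}$ ($L{\left(m \right)} = 4 \frac{m + m}{m + 4} = 4 \frac{2 m}{4 + m} = \frac{8 m}{4 + m}$)
$S = - \frac{17}{35}$ ($S = 17 \left(- \frac{1}{35}\right) = - \frac{17}{35} \approx -0.48571$)
$S - 22 L{\left(M \right)} = - \frac{17}{35} - 22 \cdot 8 \cdot 9 \frac{1}{4 + 9} = - \frac{17}{35} - 22 \cdot 8 \cdot 9 \cdot \frac{1}{13} = - \frac{17}{35} - \frac{1584}{13} = - \frac{55661}{455}$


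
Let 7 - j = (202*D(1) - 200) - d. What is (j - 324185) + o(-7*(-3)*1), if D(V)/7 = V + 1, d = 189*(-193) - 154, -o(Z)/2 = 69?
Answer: -363575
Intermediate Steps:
o(Z) = -138 (o(Z) = -2*69 = -138)
d = -36631 (d = -36477 - 154 = -36631)
D(V) = 7 + 7*V (D(V) = 7*(V + 1) = 7*(1 + V) = 7 + 7*V)
j = -39252 (j = 7 - ((202*(7 + 7*1) - 200) - 1*(-36631)) = 7 - ((202*(7 + 7) - 200) + 36631) = 7 - ((202*14 - 200) + 36631) = 7 - ((2828 - 200) + 36631) = 7 - (2628 + 36631) = 7 - 1*39259 = 7 - 39259 = -39252)
(j - 324185) + o(-7*(-3)*1) = (-39252 - 324185) - 138 = -363437 - 138 = -363575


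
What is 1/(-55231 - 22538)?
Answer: -1/77769 ≈ -1.2859e-5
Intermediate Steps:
1/(-55231 - 22538) = 1/(-77769) = -1/77769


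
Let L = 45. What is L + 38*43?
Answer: 1679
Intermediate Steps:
L + 38*43 = 45 + 38*43 = 45 + 1634 = 1679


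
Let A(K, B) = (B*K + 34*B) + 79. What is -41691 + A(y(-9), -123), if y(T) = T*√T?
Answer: -45794 + 3321*I ≈ -45794.0 + 3321.0*I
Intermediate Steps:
y(T) = T^(3/2)
A(K, B) = 79 + 34*B + B*K (A(K, B) = (34*B + B*K) + 79 = 79 + 34*B + B*K)
-41691 + A(y(-9), -123) = -41691 + (79 + 34*(-123) - (-3321)*I) = -41691 + (79 - 4182 - (-3321)*I) = -41691 + (79 - 4182 + 3321*I) = -41691 + (-4103 + 3321*I) = -45794 + 3321*I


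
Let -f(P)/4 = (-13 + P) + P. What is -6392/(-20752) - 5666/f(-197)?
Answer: -1674604/527879 ≈ -3.1723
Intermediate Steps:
f(P) = 52 - 8*P (f(P) = -4*((-13 + P) + P) = -4*(-13 + 2*P) = 52 - 8*P)
-6392/(-20752) - 5666/f(-197) = -6392/(-20752) - 5666/(52 - 8*(-197)) = -6392*(-1/20752) - 5666/(52 + 1576) = 799/2594 - 5666/1628 = 799/2594 - 5666*1/1628 = 799/2594 - 2833/814 = -1674604/527879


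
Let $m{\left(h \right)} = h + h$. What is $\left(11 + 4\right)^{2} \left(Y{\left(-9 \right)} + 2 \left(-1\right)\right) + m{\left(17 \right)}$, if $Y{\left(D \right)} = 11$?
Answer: $2059$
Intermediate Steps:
$m{\left(h \right)} = 2 h$
$\left(11 + 4\right)^{2} \left(Y{\left(-9 \right)} + 2 \left(-1\right)\right) + m{\left(17 \right)} = \left(11 + 4\right)^{2} \left(11 + 2 \left(-1\right)\right) + 2 \cdot 17 = 15^{2} \left(11 - 2\right) + 34 = 225 \cdot 9 + 34 = 2025 + 34 = 2059$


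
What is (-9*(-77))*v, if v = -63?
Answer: -43659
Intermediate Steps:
(-9*(-77))*v = -9*(-77)*(-63) = 693*(-63) = -43659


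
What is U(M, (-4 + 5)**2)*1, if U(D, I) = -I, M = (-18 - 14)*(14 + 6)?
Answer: -1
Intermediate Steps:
M = -640 (M = -32*20 = -640)
U(M, (-4 + 5)**2)*1 = -(-4 + 5)**2*1 = -1*1**2*1 = -1*1*1 = -1*1 = -1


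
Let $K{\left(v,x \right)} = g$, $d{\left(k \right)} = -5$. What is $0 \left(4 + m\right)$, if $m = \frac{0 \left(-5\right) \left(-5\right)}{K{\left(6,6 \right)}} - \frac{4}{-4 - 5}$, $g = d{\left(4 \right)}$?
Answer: $0$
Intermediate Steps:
$g = -5$
$K{\left(v,x \right)} = -5$
$m = \frac{4}{9}$ ($m = \frac{0 \left(-5\right) \left(-5\right)}{-5} - \frac{4}{-4 - 5} = 0 \left(-5\right) \left(- \frac{1}{5}\right) - \frac{4}{-4 - 5} = 0 \left(- \frac{1}{5}\right) - \frac{4}{-9} = 0 - - \frac{4}{9} = 0 + \frac{4}{9} = \frac{4}{9} \approx 0.44444$)
$0 \left(4 + m\right) = 0 \left(4 + \frac{4}{9}\right) = 0 \cdot \frac{40}{9} = 0$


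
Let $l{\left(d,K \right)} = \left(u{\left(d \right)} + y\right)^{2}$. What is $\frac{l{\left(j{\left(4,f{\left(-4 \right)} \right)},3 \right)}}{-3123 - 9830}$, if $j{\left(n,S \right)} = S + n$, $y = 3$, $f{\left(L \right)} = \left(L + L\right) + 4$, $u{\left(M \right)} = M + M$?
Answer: $- \frac{9}{12953} \approx -0.00069482$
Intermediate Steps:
$u{\left(M \right)} = 2 M$
$f{\left(L \right)} = 4 + 2 L$ ($f{\left(L \right)} = 2 L + 4 = 4 + 2 L$)
$l{\left(d,K \right)} = \left(3 + 2 d\right)^{2}$ ($l{\left(d,K \right)} = \left(2 d + 3\right)^{2} = \left(3 + 2 d\right)^{2}$)
$\frac{l{\left(j{\left(4,f{\left(-4 \right)} \right)},3 \right)}}{-3123 - 9830} = \frac{\left(3 + 2 \left(\left(4 + 2 \left(-4\right)\right) + 4\right)\right)^{2}}{-3123 - 9830} = \frac{\left(3 + 2 \left(\left(4 - 8\right) + 4\right)\right)^{2}}{-3123 - 9830} = \frac{\left(3 + 2 \left(-4 + 4\right)\right)^{2}}{-12953} = \left(3 + 2 \cdot 0\right)^{2} \left(- \frac{1}{12953}\right) = \left(3 + 0\right)^{2} \left(- \frac{1}{12953}\right) = 3^{2} \left(- \frac{1}{12953}\right) = 9 \left(- \frac{1}{12953}\right) = - \frac{9}{12953}$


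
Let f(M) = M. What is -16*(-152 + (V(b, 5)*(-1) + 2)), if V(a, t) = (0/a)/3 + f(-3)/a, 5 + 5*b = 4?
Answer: 2640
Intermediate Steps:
b = -⅕ (b = -1 + (⅕)*4 = -1 + ⅘ = -⅕ ≈ -0.20000)
V(a, t) = -3/a (V(a, t) = (0/a)/3 - 3/a = 0*(⅓) - 3/a = 0 - 3/a = -3/a)
-16*(-152 + (V(b, 5)*(-1) + 2)) = -16*(-152 + (-3/(-⅕)*(-1) + 2)) = -16*(-152 + (-3*(-5)*(-1) + 2)) = -16*(-152 + (15*(-1) + 2)) = -16*(-152 + (-15 + 2)) = -16*(-152 - 13) = -16*(-165) = 2640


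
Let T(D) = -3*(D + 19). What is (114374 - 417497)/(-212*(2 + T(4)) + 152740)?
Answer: -101041/55648 ≈ -1.8157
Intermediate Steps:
T(D) = -57 - 3*D (T(D) = -3*(19 + D) = -57 - 3*D)
(114374 - 417497)/(-212*(2 + T(4)) + 152740) = (114374 - 417497)/(-212*(2 + (-57 - 3*4)) + 152740) = -303123/(-212*(2 + (-57 - 12)) + 152740) = -303123/(-212*(2 - 69) + 152740) = -303123/(-212*(-67) + 152740) = -303123/(14204 + 152740) = -303123/166944 = -303123*1/166944 = -101041/55648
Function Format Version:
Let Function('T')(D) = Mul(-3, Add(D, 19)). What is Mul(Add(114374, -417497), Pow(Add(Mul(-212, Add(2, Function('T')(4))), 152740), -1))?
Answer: Rational(-101041, 55648) ≈ -1.8157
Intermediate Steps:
Function('T')(D) = Add(-57, Mul(-3, D)) (Function('T')(D) = Mul(-3, Add(19, D)) = Add(-57, Mul(-3, D)))
Mul(Add(114374, -417497), Pow(Add(Mul(-212, Add(2, Function('T')(4))), 152740), -1)) = Mul(Add(114374, -417497), Pow(Add(Mul(-212, Add(2, Add(-57, Mul(-3, 4)))), 152740), -1)) = Mul(-303123, Pow(Add(Mul(-212, Add(2, Add(-57, -12))), 152740), -1)) = Mul(-303123, Pow(Add(Mul(-212, Add(2, -69)), 152740), -1)) = Mul(-303123, Pow(Add(Mul(-212, -67), 152740), -1)) = Mul(-303123, Pow(Add(14204, 152740), -1)) = Mul(-303123, Pow(166944, -1)) = Mul(-303123, Rational(1, 166944)) = Rational(-101041, 55648)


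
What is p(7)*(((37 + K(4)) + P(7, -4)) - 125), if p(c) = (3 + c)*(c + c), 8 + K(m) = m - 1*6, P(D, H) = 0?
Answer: -13720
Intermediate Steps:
K(m) = -14 + m (K(m) = -8 + (m - 1*6) = -8 + (m - 6) = -8 + (-6 + m) = -14 + m)
p(c) = 2*c*(3 + c) (p(c) = (3 + c)*(2*c) = 2*c*(3 + c))
p(7)*(((37 + K(4)) + P(7, -4)) - 125) = (2*7*(3 + 7))*(((37 + (-14 + 4)) + 0) - 125) = (2*7*10)*(((37 - 10) + 0) - 125) = 140*((27 + 0) - 125) = 140*(27 - 125) = 140*(-98) = -13720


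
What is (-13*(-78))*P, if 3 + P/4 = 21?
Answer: 73008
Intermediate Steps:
P = 72 (P = -12 + 4*21 = -12 + 84 = 72)
(-13*(-78))*P = -13*(-78)*72 = 1014*72 = 73008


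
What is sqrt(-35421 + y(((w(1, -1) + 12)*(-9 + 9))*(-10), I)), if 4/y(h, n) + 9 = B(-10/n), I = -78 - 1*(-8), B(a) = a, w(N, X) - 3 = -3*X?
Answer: I*sqrt(34040015)/31 ≈ 188.21*I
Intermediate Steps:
w(N, X) = 3 - 3*X
I = -70 (I = -78 + 8 = -70)
y(h, n) = 4/(-9 - 10/n)
sqrt(-35421 + y(((w(1, -1) + 12)*(-9 + 9))*(-10), I)) = sqrt(-35421 - 4*(-70)/(10 + 9*(-70))) = sqrt(-35421 - 4*(-70)/(10 - 630)) = sqrt(-35421 - 4*(-70)/(-620)) = sqrt(-35421 - 4*(-70)*(-1/620)) = sqrt(-35421 - 14/31) = sqrt(-1098065/31) = I*sqrt(34040015)/31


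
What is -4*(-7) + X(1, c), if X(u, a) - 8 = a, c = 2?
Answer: 38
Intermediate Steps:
X(u, a) = 8 + a
-4*(-7) + X(1, c) = -4*(-7) + (8 + 2) = 28 + 10 = 38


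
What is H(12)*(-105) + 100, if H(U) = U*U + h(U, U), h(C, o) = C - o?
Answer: -15020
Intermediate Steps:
H(U) = U² (H(U) = U*U + (U - U) = U² + 0 = U²)
H(12)*(-105) + 100 = 12²*(-105) + 100 = 144*(-105) + 100 = -15120 + 100 = -15020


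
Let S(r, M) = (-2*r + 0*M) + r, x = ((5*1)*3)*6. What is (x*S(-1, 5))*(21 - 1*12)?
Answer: 810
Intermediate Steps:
x = 90 (x = (5*3)*6 = 15*6 = 90)
S(r, M) = -r (S(r, M) = (-2*r + 0) + r = -2*r + r = -r)
(x*S(-1, 5))*(21 - 1*12) = (90*(-1*(-1)))*(21 - 1*12) = (90*1)*(21 - 12) = 90*9 = 810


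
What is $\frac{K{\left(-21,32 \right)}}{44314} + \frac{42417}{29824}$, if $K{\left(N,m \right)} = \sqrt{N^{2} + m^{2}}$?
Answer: $\frac{42417}{29824} + \frac{\sqrt{1465}}{44314} \approx 1.4231$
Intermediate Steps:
$\frac{K{\left(-21,32 \right)}}{44314} + \frac{42417}{29824} = \frac{\sqrt{\left(-21\right)^{2} + 32^{2}}}{44314} + \frac{42417}{29824} = \sqrt{441 + 1024} \cdot \frac{1}{44314} + 42417 \cdot \frac{1}{29824} = \sqrt{1465} \cdot \frac{1}{44314} + \frac{42417}{29824} = \frac{\sqrt{1465}}{44314} + \frac{42417}{29824} = \frac{42417}{29824} + \frac{\sqrt{1465}}{44314}$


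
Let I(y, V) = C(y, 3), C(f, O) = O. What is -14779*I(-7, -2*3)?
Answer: -44337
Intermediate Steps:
I(y, V) = 3
-14779*I(-7, -2*3) = -14779*3 = -44337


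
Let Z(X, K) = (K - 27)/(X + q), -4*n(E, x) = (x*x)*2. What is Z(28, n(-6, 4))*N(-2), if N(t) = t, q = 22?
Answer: 7/5 ≈ 1.4000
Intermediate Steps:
n(E, x) = -x**2/2 (n(E, x) = -x*x*2/4 = -x**2*2/4 = -x**2/2)
Z(X, K) = (-27 + K)/(22 + X) (Z(X, K) = (K - 27)/(X + 22) = (-27 + K)/(22 + X))
Z(28, n(-6, 4))*N(-2) = ((-27 - 1/2*4**2)/(22 + 28))*(-2) = ((-27 - 1/2*16)/50)*(-2) = ((-27 - 8)/50)*(-2) = ((1/50)*(-35))*(-2) = -7/10*(-2) = 7/5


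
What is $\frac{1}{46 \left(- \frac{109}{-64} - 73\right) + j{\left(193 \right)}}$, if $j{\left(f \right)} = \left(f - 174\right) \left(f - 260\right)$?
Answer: $- \frac{32}{145685} \approx -0.00021965$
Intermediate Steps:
$j{\left(f \right)} = \left(-260 + f\right) \left(-174 + f\right)$ ($j{\left(f \right)} = \left(-174 + f\right) \left(-260 + f\right) = \left(-260 + f\right) \left(-174 + f\right)$)
$\frac{1}{46 \left(- \frac{109}{-64} - 73\right) + j{\left(193 \right)}} = \frac{1}{46 \left(- \frac{109}{-64} - 73\right) + \left(45240 + 193^{2} - 83762\right)} = \frac{1}{46 \left(\left(-109\right) \left(- \frac{1}{64}\right) - 73\right) + \left(45240 + 37249 - 83762\right)} = \frac{1}{46 \left(\frac{109}{64} - 73\right) - 1273} = \frac{1}{46 \left(- \frac{4563}{64}\right) - 1273} = \frac{1}{- \frac{104949}{32} - 1273} = \frac{1}{- \frac{145685}{32}} = - \frac{32}{145685}$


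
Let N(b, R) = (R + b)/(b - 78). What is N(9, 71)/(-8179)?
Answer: 80/564351 ≈ 0.00014176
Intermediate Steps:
N(b, R) = (R + b)/(-78 + b)
N(9, 71)/(-8179) = ((71 + 9)/(-78 + 9))/(-8179) = (80/(-69))*(-1/8179) = -1/69*80*(-1/8179) = -80/69*(-1/8179) = 80/564351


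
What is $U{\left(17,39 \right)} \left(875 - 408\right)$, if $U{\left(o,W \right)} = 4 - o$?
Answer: $-6071$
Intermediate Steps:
$U{\left(17,39 \right)} \left(875 - 408\right) = \left(4 - 17\right) \left(875 - 408\right) = \left(4 - 17\right) 467 = \left(-13\right) 467 = -6071$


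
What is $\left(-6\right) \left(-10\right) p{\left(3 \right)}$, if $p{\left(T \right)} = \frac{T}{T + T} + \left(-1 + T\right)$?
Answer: $150$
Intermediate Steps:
$p{\left(T \right)} = - \frac{1}{2} + T$ ($p{\left(T \right)} = \frac{T}{2 T} + \left(-1 + T\right) = \frac{1}{2 T} T + \left(-1 + T\right) = \frac{1}{2} + \left(-1 + T\right) = - \frac{1}{2} + T$)
$\left(-6\right) \left(-10\right) p{\left(3 \right)} = \left(-6\right) \left(-10\right) \left(- \frac{1}{2} + 3\right) = 60 \cdot \frac{5}{2} = 150$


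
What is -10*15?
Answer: -150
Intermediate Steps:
-10*15 = -150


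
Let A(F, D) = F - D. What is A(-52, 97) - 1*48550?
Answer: -48699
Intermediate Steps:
A(-52, 97) - 1*48550 = (-52 - 1*97) - 1*48550 = (-52 - 97) - 48550 = -149 - 48550 = -48699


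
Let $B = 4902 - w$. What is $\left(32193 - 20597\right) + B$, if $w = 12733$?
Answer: $3765$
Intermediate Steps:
$B = -7831$ ($B = 4902 - 12733 = -7831$)
$\left(32193 - 20597\right) + B = \left(32193 - 20597\right) - 7831 = 11596 - 7831 = 3765$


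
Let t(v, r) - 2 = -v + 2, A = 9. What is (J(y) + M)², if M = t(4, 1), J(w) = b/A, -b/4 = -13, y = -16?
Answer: 2704/81 ≈ 33.383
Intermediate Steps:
b = 52 (b = -4*(-13) = 52)
t(v, r) = 4 - v (t(v, r) = 2 + (-v + 2) = 2 + (2 - v) = 4 - v)
J(w) = 52/9
M = 0 (M = 4 - 1*4 = 4 - 4 = 0)
(J(y) + M)² = (52/9 + 0)² = (52/9)² = 2704/81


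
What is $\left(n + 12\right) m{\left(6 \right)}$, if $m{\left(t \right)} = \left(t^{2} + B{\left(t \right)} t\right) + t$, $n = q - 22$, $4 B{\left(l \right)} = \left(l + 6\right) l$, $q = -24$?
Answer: $-5100$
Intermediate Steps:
$B{\left(l \right)} = \frac{l \left(6 + l\right)}{4}$ ($B{\left(l \right)} = \frac{\left(l + 6\right) l}{4} = \frac{\left(6 + l\right) l}{4} = \frac{l \left(6 + l\right)}{4}$)
$n = -46$ ($n = -24 - 22 = -46$)
$m{\left(t \right)} = t + t^{2} + \frac{t^{2} \left(6 + t\right)}{4}$ ($m{\left(t \right)} = \left(t^{2} + \frac{t \left(6 + t\right)}{4} t\right) + t = \left(t^{2} + \frac{t^{2} \left(6 + t\right)}{4}\right) + t = t + t^{2} + \frac{t^{2} \left(6 + t\right)}{4}$)
$\left(n + 12\right) m{\left(6 \right)} = \left(-46 + 12\right) \frac{1}{4} \cdot 6 \left(4 + 6^{2} + 10 \cdot 6\right) = - 34 \cdot \frac{1}{4} \cdot 6 \left(4 + 36 + 60\right) = - 34 \cdot \frac{1}{4} \cdot 6 \cdot 100 = \left(-34\right) 150 = -5100$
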